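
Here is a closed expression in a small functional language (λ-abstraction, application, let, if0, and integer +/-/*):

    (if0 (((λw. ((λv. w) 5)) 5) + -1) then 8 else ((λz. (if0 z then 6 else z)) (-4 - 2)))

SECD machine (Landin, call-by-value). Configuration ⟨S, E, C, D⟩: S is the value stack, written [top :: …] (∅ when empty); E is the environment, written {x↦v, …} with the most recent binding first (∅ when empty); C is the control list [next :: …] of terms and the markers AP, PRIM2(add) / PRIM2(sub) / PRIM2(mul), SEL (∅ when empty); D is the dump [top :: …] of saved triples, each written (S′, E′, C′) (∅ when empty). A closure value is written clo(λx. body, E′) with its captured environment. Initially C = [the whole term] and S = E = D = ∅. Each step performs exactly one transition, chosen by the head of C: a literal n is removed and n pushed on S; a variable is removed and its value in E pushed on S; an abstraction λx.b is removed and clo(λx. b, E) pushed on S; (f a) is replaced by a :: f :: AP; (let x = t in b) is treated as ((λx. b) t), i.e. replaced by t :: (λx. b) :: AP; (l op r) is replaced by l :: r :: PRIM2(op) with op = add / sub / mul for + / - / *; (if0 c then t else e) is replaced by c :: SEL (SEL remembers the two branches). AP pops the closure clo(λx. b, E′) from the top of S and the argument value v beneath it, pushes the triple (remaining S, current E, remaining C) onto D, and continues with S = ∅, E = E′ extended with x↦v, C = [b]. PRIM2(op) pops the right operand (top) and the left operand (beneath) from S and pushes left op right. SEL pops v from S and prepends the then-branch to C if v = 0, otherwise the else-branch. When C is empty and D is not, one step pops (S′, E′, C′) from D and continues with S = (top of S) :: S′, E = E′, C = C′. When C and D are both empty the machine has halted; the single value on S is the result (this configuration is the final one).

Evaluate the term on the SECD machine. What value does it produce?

Answer: -6

Derivation:
t=0: [S=∅ | E=∅ | C=[(if0 (((λw. ((λv. w) 5)) 5) + -1) then 8 else ((λz. (if0 z then 6 else z)) (-4 - 2)))] | D=∅]
t=1: [S=∅ | E=∅ | C=[(((λw. ((λv. w) 5)) 5) + -1) :: SEL] | D=∅]
t=2: [S=∅ | E=∅ | C=[((λw. ((λv. w) 5)) 5) :: -1 :: PRIM2(add) :: SEL] | D=∅]
t=3: [S=∅ | E=∅ | C=[5 :: (λw. ((λv. w) 5)) :: AP :: -1 :: PRIM2(add) :: SEL] | D=∅]
t=4: [S=[5] | E=∅ | C=[(λw. ((λv. w) 5)) :: AP :: -1 :: PRIM2(add) :: SEL] | D=∅]
t=5: [S=[clo(λw. ((λv. w) 5), ∅) :: 5] | E=∅ | C=[AP :: -1 :: PRIM2(add) :: SEL] | D=∅]
t=6: [S=∅ | E={w↦5} | C=[((λv. w) 5)] | D=[(∅, ∅, [-1 :: PRIM2(add) :: SEL])]]
t=7: [S=∅ | E={w↦5} | C=[5 :: (λv. w) :: AP] | D=[(∅, ∅, [-1 :: PRIM2(add) :: SEL])]]
t=8: [S=[5] | E={w↦5} | C=[(λv. w) :: AP] | D=[(∅, ∅, [-1 :: PRIM2(add) :: SEL])]]
t=9: [S=[clo(λv. w, {w↦5}) :: 5] | E={w↦5} | C=[AP] | D=[(∅, ∅, [-1 :: PRIM2(add) :: SEL])]]
t=10: [S=∅ | E={v↦5, w↦5} | C=[w] | D=[(∅, {w↦5}, ∅) :: (∅, ∅, [-1 :: PRIM2(add) :: SEL])]]
t=11: [S=[5] | E={v↦5, w↦5} | C=∅ | D=[(∅, {w↦5}, ∅) :: (∅, ∅, [-1 :: PRIM2(add) :: SEL])]]
t=12: [S=[5] | E={w↦5} | C=∅ | D=[(∅, ∅, [-1 :: PRIM2(add) :: SEL])]]
t=13: [S=[5] | E=∅ | C=[-1 :: PRIM2(add) :: SEL] | D=∅]
t=14: [S=[-1 :: 5] | E=∅ | C=[PRIM2(add) :: SEL] | D=∅]
t=15: [S=[4] | E=∅ | C=[SEL] | D=∅]
t=16: [S=∅ | E=∅ | C=[((λz. (if0 z then 6 else z)) (-4 - 2))] | D=∅]
t=17: [S=∅ | E=∅ | C=[(-4 - 2) :: (λz. (if0 z then 6 else z)) :: AP] | D=∅]
t=18: [S=∅ | E=∅ | C=[-4 :: 2 :: PRIM2(sub) :: (λz. (if0 z then 6 else z)) :: AP] | D=∅]
t=19: [S=[-4] | E=∅ | C=[2 :: PRIM2(sub) :: (λz. (if0 z then 6 else z)) :: AP] | D=∅]
t=20: [S=[2 :: -4] | E=∅ | C=[PRIM2(sub) :: (λz. (if0 z then 6 else z)) :: AP] | D=∅]
t=21: [S=[-6] | E=∅ | C=[(λz. (if0 z then 6 else z)) :: AP] | D=∅]
t=22: [S=[clo(λz. (if0 z then 6 else z), ∅) :: -6] | E=∅ | C=[AP] | D=∅]
t=23: [S=∅ | E={z↦-6} | C=[(if0 z then 6 else z)] | D=[(∅, ∅, ∅)]]
t=24: [S=∅ | E={z↦-6} | C=[z :: SEL] | D=[(∅, ∅, ∅)]]
t=25: [S=[-6] | E={z↦-6} | C=[SEL] | D=[(∅, ∅, ∅)]]
t=26: [S=∅ | E={z↦-6} | C=[z] | D=[(∅, ∅, ∅)]]
t=27: [S=[-6] | E={z↦-6} | C=∅ | D=[(∅, ∅, ∅)]]
t=28: [S=[-6] | E=∅ | C=∅ | D=∅]
→ final value -6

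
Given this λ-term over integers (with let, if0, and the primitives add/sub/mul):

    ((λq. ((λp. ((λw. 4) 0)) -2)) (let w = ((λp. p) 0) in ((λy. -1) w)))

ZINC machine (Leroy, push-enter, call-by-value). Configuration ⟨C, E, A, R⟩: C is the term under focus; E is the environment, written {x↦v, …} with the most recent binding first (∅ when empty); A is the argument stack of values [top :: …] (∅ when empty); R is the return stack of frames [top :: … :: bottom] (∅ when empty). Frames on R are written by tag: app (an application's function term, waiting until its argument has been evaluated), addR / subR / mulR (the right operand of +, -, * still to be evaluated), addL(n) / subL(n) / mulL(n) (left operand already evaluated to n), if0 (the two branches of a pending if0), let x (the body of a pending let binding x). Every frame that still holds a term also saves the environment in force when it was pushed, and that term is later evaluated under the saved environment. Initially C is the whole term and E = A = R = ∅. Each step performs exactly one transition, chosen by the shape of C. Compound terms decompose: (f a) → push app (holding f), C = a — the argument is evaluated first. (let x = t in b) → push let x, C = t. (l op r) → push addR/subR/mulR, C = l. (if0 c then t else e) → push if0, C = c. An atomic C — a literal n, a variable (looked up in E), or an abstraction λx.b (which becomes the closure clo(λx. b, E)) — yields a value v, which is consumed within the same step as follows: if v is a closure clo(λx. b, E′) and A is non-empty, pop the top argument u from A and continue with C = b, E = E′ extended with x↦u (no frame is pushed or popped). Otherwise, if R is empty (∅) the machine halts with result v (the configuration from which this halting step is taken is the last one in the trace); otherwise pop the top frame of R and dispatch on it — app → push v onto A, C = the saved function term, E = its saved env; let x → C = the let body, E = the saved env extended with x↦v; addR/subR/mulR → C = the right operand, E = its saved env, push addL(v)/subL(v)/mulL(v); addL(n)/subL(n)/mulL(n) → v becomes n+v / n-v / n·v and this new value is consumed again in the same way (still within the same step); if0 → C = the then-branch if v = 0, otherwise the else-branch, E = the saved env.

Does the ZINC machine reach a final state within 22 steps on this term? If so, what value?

Answer: 4

Execution trace:
t=0: [C=((λq. ((λp. ((λw. 4) 0)) -2)) (let w = ((λp. p) 0) in ((λy. -1) w))) | E=∅ | A=∅ | R=∅]
t=1: [C=(let w = ((λp. p) 0) in ((λy. -1) w)) | E=∅ | A=∅ | R=[app]]
t=2: [C=((λp. p) 0) | E=∅ | A=∅ | R=[let w :: app]]
t=3: [C=0 | E=∅ | A=∅ | R=[app :: let w :: app]]
t=4: [C=(λp. p) | E=∅ | A=[0] | R=[let w :: app]]
t=5: [C=p | E={p↦0} | A=∅ | R=[let w :: app]]
t=6: [C=((λy. -1) w) | E={w↦0} | A=∅ | R=[app]]
t=7: [C=w | E={w↦0} | A=∅ | R=[app :: app]]
t=8: [C=(λy. -1) | E={w↦0} | A=[0] | R=[app]]
t=9: [C=-1 | E={y↦0, w↦0} | A=∅ | R=[app]]
t=10: [C=(λq. ((λp. ((λw. 4) 0)) -2)) | E=∅ | A=[-1] | R=∅]
t=11: [C=((λp. ((λw. 4) 0)) -2) | E={q↦-1} | A=∅ | R=∅]
t=12: [C=-2 | E={q↦-1} | A=∅ | R=[app]]
t=13: [C=(λp. ((λw. 4) 0)) | E={q↦-1} | A=[-2] | R=∅]
t=14: [C=((λw. 4) 0) | E={p↦-2, q↦-1} | A=∅ | R=∅]
t=15: [C=0 | E={p↦-2, q↦-1} | A=∅ | R=[app]]
t=16: [C=(λw. 4) | E={p↦-2, q↦-1} | A=[0] | R=∅]
t=17: [C=4 | E={w↦0, p↦-2, q↦-1} | A=∅ | R=∅]
→ final value 4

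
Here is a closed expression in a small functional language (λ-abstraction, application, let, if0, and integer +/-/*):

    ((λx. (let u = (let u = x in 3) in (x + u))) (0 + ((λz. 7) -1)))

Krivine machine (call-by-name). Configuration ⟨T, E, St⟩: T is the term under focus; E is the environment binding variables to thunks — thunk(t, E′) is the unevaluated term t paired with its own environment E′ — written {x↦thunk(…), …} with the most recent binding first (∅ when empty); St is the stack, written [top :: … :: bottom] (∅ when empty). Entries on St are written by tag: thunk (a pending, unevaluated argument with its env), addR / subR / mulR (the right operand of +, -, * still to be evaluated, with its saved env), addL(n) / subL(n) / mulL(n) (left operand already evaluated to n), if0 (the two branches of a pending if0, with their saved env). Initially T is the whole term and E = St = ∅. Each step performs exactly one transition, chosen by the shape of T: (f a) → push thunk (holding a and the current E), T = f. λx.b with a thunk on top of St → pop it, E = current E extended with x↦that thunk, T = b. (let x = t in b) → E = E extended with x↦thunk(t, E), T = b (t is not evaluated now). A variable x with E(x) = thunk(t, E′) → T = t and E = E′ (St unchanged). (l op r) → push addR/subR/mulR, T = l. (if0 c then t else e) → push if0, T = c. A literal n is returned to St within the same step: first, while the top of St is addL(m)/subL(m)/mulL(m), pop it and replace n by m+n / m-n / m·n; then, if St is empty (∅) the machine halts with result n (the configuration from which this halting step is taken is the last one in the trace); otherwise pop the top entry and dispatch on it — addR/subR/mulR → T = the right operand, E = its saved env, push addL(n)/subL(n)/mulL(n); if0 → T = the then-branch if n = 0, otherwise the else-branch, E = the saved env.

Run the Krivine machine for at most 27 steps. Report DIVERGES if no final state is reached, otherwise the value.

0. [T=((λx. (let u = (let u = x in 3) in (x + u))) (0 + ((λz. 7) -1))) | E=∅ | St=∅]
1. [T=(λx. (let u = (let u = x in 3) in (x + u))) | E=∅ | St=[thunk]]
2. [T=(let u = (let u = x in 3) in (x + u)) | E={x↦thunk((0 + ((λz. 7) -1)), ∅)} | St=∅]
3. [T=(x + u) | E={u↦thunk((let u = x in 3), {x↦thunk((0 + ((λz. 7) -1)), ∅)}), x↦thunk((0 + ((λz. 7) -1)), ∅)} | St=∅]
4. [T=x | E={u↦thunk((let u = x in 3), {x↦thunk((0 + ((λz. 7) -1)), ∅)}), x↦thunk((0 + ((λz. 7) -1)), ∅)} | St=[addR]]
5. [T=(0 + ((λz. 7) -1)) | E=∅ | St=[addR]]
6. [T=0 | E=∅ | St=[addR :: addR]]
7. [T=((λz. 7) -1) | E=∅ | St=[addL(0) :: addR]]
8. [T=(λz. 7) | E=∅ | St=[thunk :: addL(0) :: addR]]
9. [T=7 | E={z↦thunk(-1, ∅)} | St=[addL(0) :: addR]]
10. [T=u | E={u↦thunk((let u = x in 3), {x↦thunk((0 + ((λz. 7) -1)), ∅)}), x↦thunk((0 + ((λz. 7) -1)), ∅)} | St=[addL(7)]]
11. [T=(let u = x in 3) | E={x↦thunk((0 + ((λz. 7) -1)), ∅)} | St=[addL(7)]]
12. [T=3 | E={u↦thunk(x, {x↦thunk((0 + ((λz. 7) -1)), ∅)}), x↦thunk((0 + ((λz. 7) -1)), ∅)} | St=[addL(7)]]
→ final value 10

Answer: 10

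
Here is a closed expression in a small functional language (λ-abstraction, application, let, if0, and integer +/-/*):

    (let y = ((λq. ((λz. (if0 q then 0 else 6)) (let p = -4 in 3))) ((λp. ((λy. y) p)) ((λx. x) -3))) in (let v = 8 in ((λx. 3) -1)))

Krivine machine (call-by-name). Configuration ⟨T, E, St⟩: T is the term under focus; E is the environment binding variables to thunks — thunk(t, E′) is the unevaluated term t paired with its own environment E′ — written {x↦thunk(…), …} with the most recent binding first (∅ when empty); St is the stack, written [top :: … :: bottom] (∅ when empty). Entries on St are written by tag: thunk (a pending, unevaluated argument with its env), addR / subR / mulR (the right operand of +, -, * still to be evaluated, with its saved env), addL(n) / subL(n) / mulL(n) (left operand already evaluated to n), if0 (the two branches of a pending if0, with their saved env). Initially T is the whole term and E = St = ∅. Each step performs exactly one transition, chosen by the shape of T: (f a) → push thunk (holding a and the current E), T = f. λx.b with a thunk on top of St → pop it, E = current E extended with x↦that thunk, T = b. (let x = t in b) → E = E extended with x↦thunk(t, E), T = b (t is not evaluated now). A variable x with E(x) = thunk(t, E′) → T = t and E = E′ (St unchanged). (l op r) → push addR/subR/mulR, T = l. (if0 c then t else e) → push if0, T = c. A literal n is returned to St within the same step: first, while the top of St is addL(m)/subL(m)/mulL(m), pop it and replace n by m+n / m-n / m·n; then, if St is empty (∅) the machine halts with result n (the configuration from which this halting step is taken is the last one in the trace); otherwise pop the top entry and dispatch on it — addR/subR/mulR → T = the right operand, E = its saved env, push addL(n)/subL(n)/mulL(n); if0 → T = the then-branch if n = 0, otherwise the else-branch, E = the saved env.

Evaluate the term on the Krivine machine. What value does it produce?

Answer: 3

Derivation:
step 0: <T=(let y = ((λq. ((λz. (if0 q then 0 else 6)) (let p = -4 in 3))) ((λp. ((λy. y) p)) ((λx. x) -3))) in (let v = 8 in ((λx. 3) -1))), E=∅, St=∅>
step 1: <T=(let v = 8 in ((λx. 3) -1)), E={y↦thunk(((λq. ((λz. (if0 q then 0 else 6)) (let p = -4 in 3))) ((λp. ((λy. y) p)) ((λx. x) -3))), ∅)}, St=∅>
step 2: <T=((λx. 3) -1), E={v↦thunk(8, {y↦thunk(((λq. ((λz. (if0 q then 0 else 6)) (let p = -4 in 3))) ((λp. ((λy. y) p)) ((λx. x) -3))), ∅)}), y↦thunk(((λq. ((λz. (if0 q then 0 else 6)) (let p = -4 in 3))) ((λp. ((λy. y) p)) ((λx. x) -3))), ∅)}, St=∅>
step 3: <T=(λx. 3), E={v↦thunk(8, {y↦thunk(((λq. ((λz. (if0 q then 0 else 6)) (let p = -4 in 3))) ((λp. ((λy. y) p)) ((λx. x) -3))), ∅)}), y↦thunk(((λq. ((λz. (if0 q then 0 else 6)) (let p = -4 in 3))) ((λp. ((λy. y) p)) ((λx. x) -3))), ∅)}, St=[thunk]>
step 4: <T=3, E={x↦thunk(-1, {v↦thunk(8, {y↦thunk(((λq. ((λz. (if0 q then 0 else 6)) (let p = -4 in 3))) ((λp. ((λy. y) p)) ((λx. x) -3))), ∅)}), y↦thunk(((λq. ((λz. (if0 q then 0 else 6)) (let p = -4 in 3))) ((λp. ((λy. y) p)) ((λx. x) -3))), ∅)}), v↦thunk(8, {y↦thunk(((λq. ((λz. (if0 q then 0 else 6)) (let p = -4 in 3))) ((λp. ((λy. y) p)) ((λx. x) -3))), ∅)}), y↦thunk(((λq. ((λz. (if0 q then 0 else 6)) (let p = -4 in 3))) ((λp. ((λy. y) p)) ((λx. x) -3))), ∅)}, St=∅>
→ final value 3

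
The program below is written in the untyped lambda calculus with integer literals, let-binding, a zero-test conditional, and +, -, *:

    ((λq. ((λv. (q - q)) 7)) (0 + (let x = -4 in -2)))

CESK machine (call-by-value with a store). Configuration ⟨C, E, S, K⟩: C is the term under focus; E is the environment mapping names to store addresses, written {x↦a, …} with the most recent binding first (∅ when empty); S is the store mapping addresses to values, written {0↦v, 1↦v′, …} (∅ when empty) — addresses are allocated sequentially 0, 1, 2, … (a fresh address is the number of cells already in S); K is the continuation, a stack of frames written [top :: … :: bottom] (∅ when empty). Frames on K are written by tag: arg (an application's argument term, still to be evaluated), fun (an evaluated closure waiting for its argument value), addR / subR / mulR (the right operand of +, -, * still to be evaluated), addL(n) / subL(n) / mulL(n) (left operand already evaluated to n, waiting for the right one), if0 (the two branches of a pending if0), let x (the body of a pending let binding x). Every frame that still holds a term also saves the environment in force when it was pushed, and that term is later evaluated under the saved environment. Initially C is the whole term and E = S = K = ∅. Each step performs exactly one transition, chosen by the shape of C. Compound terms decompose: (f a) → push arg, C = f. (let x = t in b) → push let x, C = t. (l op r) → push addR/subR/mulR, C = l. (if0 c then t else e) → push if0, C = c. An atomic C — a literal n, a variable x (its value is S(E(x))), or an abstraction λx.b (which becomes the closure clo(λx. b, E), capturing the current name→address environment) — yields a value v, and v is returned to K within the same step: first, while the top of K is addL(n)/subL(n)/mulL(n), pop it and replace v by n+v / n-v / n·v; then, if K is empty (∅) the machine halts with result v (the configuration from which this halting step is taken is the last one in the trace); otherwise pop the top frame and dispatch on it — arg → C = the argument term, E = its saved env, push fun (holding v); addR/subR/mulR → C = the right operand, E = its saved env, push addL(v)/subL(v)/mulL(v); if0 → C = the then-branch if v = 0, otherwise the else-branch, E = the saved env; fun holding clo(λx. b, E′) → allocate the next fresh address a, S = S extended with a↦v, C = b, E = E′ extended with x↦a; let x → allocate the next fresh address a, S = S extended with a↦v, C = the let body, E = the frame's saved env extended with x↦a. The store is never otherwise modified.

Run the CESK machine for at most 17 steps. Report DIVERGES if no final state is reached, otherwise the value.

0. <C=((λq. ((λv. (q - q)) 7)) (0 + (let x = -4 in -2))), E=∅, S=∅, K=∅>
1. <C=(λq. ((λv. (q - q)) 7)), E=∅, S=∅, K=[arg]>
2. <C=(0 + (let x = -4 in -2)), E=∅, S=∅, K=[fun]>
3. <C=0, E=∅, S=∅, K=[addR :: fun]>
4. <C=(let x = -4 in -2), E=∅, S=∅, K=[addL(0) :: fun]>
5. <C=-4, E=∅, S=∅, K=[let x :: addL(0) :: fun]>
6. <C=-2, E={x↦0}, S={0↦-4}, K=[addL(0) :: fun]>
7. <C=((λv. (q - q)) 7), E={q↦1}, S={0↦-4, 1↦-2}, K=∅>
8. <C=(λv. (q - q)), E={q↦1}, S={0↦-4, 1↦-2}, K=[arg]>
9. <C=7, E={q↦1}, S={0↦-4, 1↦-2}, K=[fun]>
10. <C=(q - q), E={v↦2, q↦1}, S={0↦-4, 1↦-2, 2↦7}, K=∅>
11. <C=q, E={v↦2, q↦1}, S={0↦-4, 1↦-2, 2↦7}, K=[subR]>
12. <C=q, E={v↦2, q↦1}, S={0↦-4, 1↦-2, 2↦7}, K=[subL(-2)]>
→ final value 0

Answer: 0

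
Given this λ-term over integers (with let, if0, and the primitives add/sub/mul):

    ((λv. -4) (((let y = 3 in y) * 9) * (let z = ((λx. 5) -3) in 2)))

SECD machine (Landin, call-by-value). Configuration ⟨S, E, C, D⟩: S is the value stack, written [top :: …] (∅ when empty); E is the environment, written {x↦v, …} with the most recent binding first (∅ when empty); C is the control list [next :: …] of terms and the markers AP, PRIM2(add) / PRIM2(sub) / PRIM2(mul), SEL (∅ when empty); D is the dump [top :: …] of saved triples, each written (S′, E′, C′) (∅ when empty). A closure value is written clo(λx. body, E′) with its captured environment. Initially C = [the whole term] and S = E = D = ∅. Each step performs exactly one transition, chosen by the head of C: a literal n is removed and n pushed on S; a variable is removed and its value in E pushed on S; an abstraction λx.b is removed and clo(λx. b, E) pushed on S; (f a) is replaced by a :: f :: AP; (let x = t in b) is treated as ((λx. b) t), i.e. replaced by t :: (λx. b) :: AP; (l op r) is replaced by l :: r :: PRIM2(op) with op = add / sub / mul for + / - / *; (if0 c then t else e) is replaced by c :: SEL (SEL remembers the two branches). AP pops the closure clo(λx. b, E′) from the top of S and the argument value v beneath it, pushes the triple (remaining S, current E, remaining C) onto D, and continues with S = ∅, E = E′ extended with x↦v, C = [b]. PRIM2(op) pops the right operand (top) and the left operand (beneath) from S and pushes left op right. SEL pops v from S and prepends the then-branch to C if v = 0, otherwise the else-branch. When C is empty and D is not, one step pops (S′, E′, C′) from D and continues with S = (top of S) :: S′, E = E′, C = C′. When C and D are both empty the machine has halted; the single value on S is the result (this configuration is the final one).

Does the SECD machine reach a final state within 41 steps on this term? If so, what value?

[0] ⟨S=∅; E=∅; C=[((λv. -4) (((let y = 3 in y) * 9) * (let z = ((λx. 5) -3) in 2)))]; D=∅⟩
[1] ⟨S=∅; E=∅; C=[(((let y = 3 in y) * 9) * (let z = ((λx. 5) -3) in 2)) :: (λv. -4) :: AP]; D=∅⟩
[2] ⟨S=∅; E=∅; C=[((let y = 3 in y) * 9) :: (let z = ((λx. 5) -3) in 2) :: PRIM2(mul) :: (λv. -4) :: AP]; D=∅⟩
[3] ⟨S=∅; E=∅; C=[(let y = 3 in y) :: 9 :: PRIM2(mul) :: (let z = ((λx. 5) -3) in 2) :: PRIM2(mul) :: (λv. -4) :: AP]; D=∅⟩
[4] ⟨S=∅; E=∅; C=[3 :: (λy. y) :: AP :: 9 :: PRIM2(mul) :: (let z = ((λx. 5) -3) in 2) :: PRIM2(mul) :: (λv. -4) :: AP]; D=∅⟩
[5] ⟨S=[3]; E=∅; C=[(λy. y) :: AP :: 9 :: PRIM2(mul) :: (let z = ((λx. 5) -3) in 2) :: PRIM2(mul) :: (λv. -4) :: AP]; D=∅⟩
[6] ⟨S=[clo(λy. y, ∅) :: 3]; E=∅; C=[AP :: 9 :: PRIM2(mul) :: (let z = ((λx. 5) -3) in 2) :: PRIM2(mul) :: (λv. -4) :: AP]; D=∅⟩
[7] ⟨S=∅; E={y↦3}; C=[y]; D=[(∅, ∅, [9 :: PRIM2(mul) :: (let z = ((λx. 5) -3) in 2) :: PRIM2(mul) :: (λv. -4) :: AP])]⟩
[8] ⟨S=[3]; E={y↦3}; C=∅; D=[(∅, ∅, [9 :: PRIM2(mul) :: (let z = ((λx. 5) -3) in 2) :: PRIM2(mul) :: (λv. -4) :: AP])]⟩
[9] ⟨S=[3]; E=∅; C=[9 :: PRIM2(mul) :: (let z = ((λx. 5) -3) in 2) :: PRIM2(mul) :: (λv. -4) :: AP]; D=∅⟩
[10] ⟨S=[9 :: 3]; E=∅; C=[PRIM2(mul) :: (let z = ((λx. 5) -3) in 2) :: PRIM2(mul) :: (λv. -4) :: AP]; D=∅⟩
[11] ⟨S=[27]; E=∅; C=[(let z = ((λx. 5) -3) in 2) :: PRIM2(mul) :: (λv. -4) :: AP]; D=∅⟩
[12] ⟨S=[27]; E=∅; C=[((λx. 5) -3) :: (λz. 2) :: AP :: PRIM2(mul) :: (λv. -4) :: AP]; D=∅⟩
[13] ⟨S=[27]; E=∅; C=[-3 :: (λx. 5) :: AP :: (λz. 2) :: AP :: PRIM2(mul) :: (λv. -4) :: AP]; D=∅⟩
[14] ⟨S=[-3 :: 27]; E=∅; C=[(λx. 5) :: AP :: (λz. 2) :: AP :: PRIM2(mul) :: (λv. -4) :: AP]; D=∅⟩
[15] ⟨S=[clo(λx. 5, ∅) :: -3 :: 27]; E=∅; C=[AP :: (λz. 2) :: AP :: PRIM2(mul) :: (λv. -4) :: AP]; D=∅⟩
[16] ⟨S=∅; E={x↦-3}; C=[5]; D=[([27], ∅, [(λz. 2) :: AP :: PRIM2(mul) :: (λv. -4) :: AP])]⟩
[17] ⟨S=[5]; E={x↦-3}; C=∅; D=[([27], ∅, [(λz. 2) :: AP :: PRIM2(mul) :: (λv. -4) :: AP])]⟩
[18] ⟨S=[5 :: 27]; E=∅; C=[(λz. 2) :: AP :: PRIM2(mul) :: (λv. -4) :: AP]; D=∅⟩
[19] ⟨S=[clo(λz. 2, ∅) :: 5 :: 27]; E=∅; C=[AP :: PRIM2(mul) :: (λv. -4) :: AP]; D=∅⟩
[20] ⟨S=∅; E={z↦5}; C=[2]; D=[([27], ∅, [PRIM2(mul) :: (λv. -4) :: AP])]⟩
[21] ⟨S=[2]; E={z↦5}; C=∅; D=[([27], ∅, [PRIM2(mul) :: (λv. -4) :: AP])]⟩
[22] ⟨S=[2 :: 27]; E=∅; C=[PRIM2(mul) :: (λv. -4) :: AP]; D=∅⟩
[23] ⟨S=[54]; E=∅; C=[(λv. -4) :: AP]; D=∅⟩
[24] ⟨S=[clo(λv. -4, ∅) :: 54]; E=∅; C=[AP]; D=∅⟩
[25] ⟨S=∅; E={v↦54}; C=[-4]; D=[(∅, ∅, ∅)]⟩
[26] ⟨S=[-4]; E={v↦54}; C=∅; D=[(∅, ∅, ∅)]⟩
[27] ⟨S=[-4]; E=∅; C=∅; D=∅⟩
→ final value -4

Answer: -4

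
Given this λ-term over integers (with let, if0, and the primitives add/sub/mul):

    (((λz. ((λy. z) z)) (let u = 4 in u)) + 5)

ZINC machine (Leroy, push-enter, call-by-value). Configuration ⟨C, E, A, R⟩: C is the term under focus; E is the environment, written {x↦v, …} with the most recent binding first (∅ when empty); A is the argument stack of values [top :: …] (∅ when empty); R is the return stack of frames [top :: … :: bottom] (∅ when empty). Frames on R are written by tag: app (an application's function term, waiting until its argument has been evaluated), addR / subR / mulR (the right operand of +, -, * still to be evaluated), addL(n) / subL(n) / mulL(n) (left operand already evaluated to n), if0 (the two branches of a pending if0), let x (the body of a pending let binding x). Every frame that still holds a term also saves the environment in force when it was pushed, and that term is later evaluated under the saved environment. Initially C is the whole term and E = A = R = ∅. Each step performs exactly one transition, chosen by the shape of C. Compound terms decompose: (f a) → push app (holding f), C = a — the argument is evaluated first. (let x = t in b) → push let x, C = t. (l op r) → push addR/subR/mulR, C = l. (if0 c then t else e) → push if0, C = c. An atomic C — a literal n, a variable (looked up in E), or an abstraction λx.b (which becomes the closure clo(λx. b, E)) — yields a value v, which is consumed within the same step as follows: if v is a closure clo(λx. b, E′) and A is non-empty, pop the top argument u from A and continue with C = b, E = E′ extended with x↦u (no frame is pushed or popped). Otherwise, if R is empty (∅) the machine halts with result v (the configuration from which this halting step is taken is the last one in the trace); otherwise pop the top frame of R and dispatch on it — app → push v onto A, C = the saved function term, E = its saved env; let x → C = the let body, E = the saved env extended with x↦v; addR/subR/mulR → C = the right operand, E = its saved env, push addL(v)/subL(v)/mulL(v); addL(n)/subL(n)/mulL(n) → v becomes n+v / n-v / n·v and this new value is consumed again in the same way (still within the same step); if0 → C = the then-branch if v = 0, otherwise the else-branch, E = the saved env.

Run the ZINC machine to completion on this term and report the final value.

Answer: 9

Machine steps:
[0] <C=(((λz. ((λy. z) z)) (let u = 4 in u)) + 5), E=∅, A=∅, R=∅>
[1] <C=((λz. ((λy. z) z)) (let u = 4 in u)), E=∅, A=∅, R=[addR]>
[2] <C=(let u = 4 in u), E=∅, A=∅, R=[app :: addR]>
[3] <C=4, E=∅, A=∅, R=[let u :: app :: addR]>
[4] <C=u, E={u↦4}, A=∅, R=[app :: addR]>
[5] <C=(λz. ((λy. z) z)), E=∅, A=[4], R=[addR]>
[6] <C=((λy. z) z), E={z↦4}, A=∅, R=[addR]>
[7] <C=z, E={z↦4}, A=∅, R=[app :: addR]>
[8] <C=(λy. z), E={z↦4}, A=[4], R=[addR]>
[9] <C=z, E={y↦4, z↦4}, A=∅, R=[addR]>
[10] <C=5, E=∅, A=∅, R=[addL(4)]>
→ final value 9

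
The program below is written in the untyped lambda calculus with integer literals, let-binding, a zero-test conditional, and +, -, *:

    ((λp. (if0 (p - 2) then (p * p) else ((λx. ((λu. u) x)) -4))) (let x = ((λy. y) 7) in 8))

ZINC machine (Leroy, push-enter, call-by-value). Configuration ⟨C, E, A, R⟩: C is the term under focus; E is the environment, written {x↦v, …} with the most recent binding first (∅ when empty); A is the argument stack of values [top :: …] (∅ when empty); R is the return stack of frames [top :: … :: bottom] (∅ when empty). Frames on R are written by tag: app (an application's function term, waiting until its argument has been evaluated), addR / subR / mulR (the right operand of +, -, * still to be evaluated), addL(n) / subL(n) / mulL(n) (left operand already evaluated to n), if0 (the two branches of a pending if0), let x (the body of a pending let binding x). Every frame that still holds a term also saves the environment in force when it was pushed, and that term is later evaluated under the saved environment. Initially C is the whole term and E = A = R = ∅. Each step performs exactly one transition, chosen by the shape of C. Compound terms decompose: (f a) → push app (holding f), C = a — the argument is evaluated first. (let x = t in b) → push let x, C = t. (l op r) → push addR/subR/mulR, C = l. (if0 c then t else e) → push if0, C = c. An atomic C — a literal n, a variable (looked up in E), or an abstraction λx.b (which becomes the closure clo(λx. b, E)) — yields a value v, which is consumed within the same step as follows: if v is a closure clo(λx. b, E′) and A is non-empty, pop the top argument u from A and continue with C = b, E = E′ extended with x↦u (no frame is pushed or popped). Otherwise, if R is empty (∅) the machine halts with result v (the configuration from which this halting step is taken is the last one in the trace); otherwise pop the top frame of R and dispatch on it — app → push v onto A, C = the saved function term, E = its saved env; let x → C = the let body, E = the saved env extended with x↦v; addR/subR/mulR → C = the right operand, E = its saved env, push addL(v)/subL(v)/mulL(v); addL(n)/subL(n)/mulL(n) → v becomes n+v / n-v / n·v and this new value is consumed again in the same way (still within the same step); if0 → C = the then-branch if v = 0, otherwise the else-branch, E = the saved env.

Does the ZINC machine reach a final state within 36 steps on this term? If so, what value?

Answer: -4

Execution trace:
t=0: <C=((λp. (if0 (p - 2) then (p * p) else ((λx. ((λu. u) x)) -4))) (let x = ((λy. y) 7) in 8)), E=∅, A=∅, R=∅>
t=1: <C=(let x = ((λy. y) 7) in 8), E=∅, A=∅, R=[app]>
t=2: <C=((λy. y) 7), E=∅, A=∅, R=[let x :: app]>
t=3: <C=7, E=∅, A=∅, R=[app :: let x :: app]>
t=4: <C=(λy. y), E=∅, A=[7], R=[let x :: app]>
t=5: <C=y, E={y↦7}, A=∅, R=[let x :: app]>
t=6: <C=8, E={x↦7}, A=∅, R=[app]>
t=7: <C=(λp. (if0 (p - 2) then (p * p) else ((λx. ((λu. u) x)) -4))), E=∅, A=[8], R=∅>
t=8: <C=(if0 (p - 2) then (p * p) else ((λx. ((λu. u) x)) -4)), E={p↦8}, A=∅, R=∅>
t=9: <C=(p - 2), E={p↦8}, A=∅, R=[if0]>
t=10: <C=p, E={p↦8}, A=∅, R=[subR :: if0]>
t=11: <C=2, E={p↦8}, A=∅, R=[subL(8) :: if0]>
t=12: <C=((λx. ((λu. u) x)) -4), E={p↦8}, A=∅, R=∅>
t=13: <C=-4, E={p↦8}, A=∅, R=[app]>
t=14: <C=(λx. ((λu. u) x)), E={p↦8}, A=[-4], R=∅>
t=15: <C=((λu. u) x), E={x↦-4, p↦8}, A=∅, R=∅>
t=16: <C=x, E={x↦-4, p↦8}, A=∅, R=[app]>
t=17: <C=(λu. u), E={x↦-4, p↦8}, A=[-4], R=∅>
t=18: <C=u, E={u↦-4, x↦-4, p↦8}, A=∅, R=∅>
→ final value -4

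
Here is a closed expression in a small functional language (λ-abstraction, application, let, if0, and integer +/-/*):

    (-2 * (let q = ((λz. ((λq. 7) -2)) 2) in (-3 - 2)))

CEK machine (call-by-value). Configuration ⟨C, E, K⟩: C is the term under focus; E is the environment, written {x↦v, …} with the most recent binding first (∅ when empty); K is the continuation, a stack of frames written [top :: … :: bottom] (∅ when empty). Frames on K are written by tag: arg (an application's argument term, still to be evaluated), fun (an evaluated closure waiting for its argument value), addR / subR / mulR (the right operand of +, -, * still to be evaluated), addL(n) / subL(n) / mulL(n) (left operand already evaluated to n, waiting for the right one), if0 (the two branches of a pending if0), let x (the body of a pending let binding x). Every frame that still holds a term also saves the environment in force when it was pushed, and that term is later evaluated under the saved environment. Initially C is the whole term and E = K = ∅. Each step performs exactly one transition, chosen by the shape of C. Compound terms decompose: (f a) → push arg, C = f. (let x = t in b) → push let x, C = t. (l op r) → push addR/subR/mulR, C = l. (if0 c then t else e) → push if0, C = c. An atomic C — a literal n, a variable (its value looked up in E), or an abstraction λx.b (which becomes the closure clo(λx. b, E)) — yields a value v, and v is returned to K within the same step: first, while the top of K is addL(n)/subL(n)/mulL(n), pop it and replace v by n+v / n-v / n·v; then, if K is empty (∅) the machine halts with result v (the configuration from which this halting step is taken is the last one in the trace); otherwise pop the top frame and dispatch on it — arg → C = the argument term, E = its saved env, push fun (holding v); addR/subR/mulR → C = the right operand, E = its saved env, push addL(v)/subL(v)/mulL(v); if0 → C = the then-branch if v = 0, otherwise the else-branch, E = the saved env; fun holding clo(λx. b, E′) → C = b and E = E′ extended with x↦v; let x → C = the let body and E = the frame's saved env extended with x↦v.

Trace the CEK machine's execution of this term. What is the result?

Answer: 10

Derivation:
0. ⟨C=(-2 * (let q = ((λz. ((λq. 7) -2)) 2) in (-3 - 2))); E=∅; K=∅⟩
1. ⟨C=-2; E=∅; K=[mulR]⟩
2. ⟨C=(let q = ((λz. ((λq. 7) -2)) 2) in (-3 - 2)); E=∅; K=[mulL(-2)]⟩
3. ⟨C=((λz. ((λq. 7) -2)) 2); E=∅; K=[let q :: mulL(-2)]⟩
4. ⟨C=(λz. ((λq. 7) -2)); E=∅; K=[arg :: let q :: mulL(-2)]⟩
5. ⟨C=2; E=∅; K=[fun :: let q :: mulL(-2)]⟩
6. ⟨C=((λq. 7) -2); E={z↦2}; K=[let q :: mulL(-2)]⟩
7. ⟨C=(λq. 7); E={z↦2}; K=[arg :: let q :: mulL(-2)]⟩
8. ⟨C=-2; E={z↦2}; K=[fun :: let q :: mulL(-2)]⟩
9. ⟨C=7; E={q↦-2, z↦2}; K=[let q :: mulL(-2)]⟩
10. ⟨C=(-3 - 2); E={q↦7}; K=[mulL(-2)]⟩
11. ⟨C=-3; E={q↦7}; K=[subR :: mulL(-2)]⟩
12. ⟨C=2; E={q↦7}; K=[subL(-3) :: mulL(-2)]⟩
→ final value 10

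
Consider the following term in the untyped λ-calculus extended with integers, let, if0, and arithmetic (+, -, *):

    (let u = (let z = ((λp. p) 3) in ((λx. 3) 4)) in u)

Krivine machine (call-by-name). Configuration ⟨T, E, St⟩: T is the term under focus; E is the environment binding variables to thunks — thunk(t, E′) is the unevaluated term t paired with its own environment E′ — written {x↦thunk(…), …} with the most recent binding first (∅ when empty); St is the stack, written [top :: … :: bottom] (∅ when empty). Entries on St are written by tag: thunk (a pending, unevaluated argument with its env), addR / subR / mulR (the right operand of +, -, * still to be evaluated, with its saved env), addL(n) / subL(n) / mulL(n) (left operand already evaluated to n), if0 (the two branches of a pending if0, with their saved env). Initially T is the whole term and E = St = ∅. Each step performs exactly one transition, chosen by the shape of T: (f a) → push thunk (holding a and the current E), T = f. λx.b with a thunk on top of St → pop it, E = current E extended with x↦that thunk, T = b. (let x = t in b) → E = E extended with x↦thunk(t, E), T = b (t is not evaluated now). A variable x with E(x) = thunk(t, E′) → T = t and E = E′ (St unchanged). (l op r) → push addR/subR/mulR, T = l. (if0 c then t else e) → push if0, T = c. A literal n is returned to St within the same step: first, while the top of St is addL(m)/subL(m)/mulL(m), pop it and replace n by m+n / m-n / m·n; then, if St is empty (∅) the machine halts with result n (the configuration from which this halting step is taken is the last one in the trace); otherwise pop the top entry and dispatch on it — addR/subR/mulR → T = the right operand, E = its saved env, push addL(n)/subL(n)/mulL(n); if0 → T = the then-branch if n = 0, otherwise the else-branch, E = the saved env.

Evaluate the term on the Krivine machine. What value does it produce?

t=0: ⟨T=(let u = (let z = ((λp. p) 3) in ((λx. 3) 4)) in u); E=∅; St=∅⟩
t=1: ⟨T=u; E={u↦thunk((let z = ((λp. p) 3) in ((λx. 3) 4)), ∅)}; St=∅⟩
t=2: ⟨T=(let z = ((λp. p) 3) in ((λx. 3) 4)); E=∅; St=∅⟩
t=3: ⟨T=((λx. 3) 4); E={z↦thunk(((λp. p) 3), ∅)}; St=∅⟩
t=4: ⟨T=(λx. 3); E={z↦thunk(((λp. p) 3), ∅)}; St=[thunk]⟩
t=5: ⟨T=3; E={x↦thunk(4, {z↦thunk(((λp. p) 3), ∅)}), z↦thunk(((λp. p) 3), ∅)}; St=∅⟩
→ final value 3

Answer: 3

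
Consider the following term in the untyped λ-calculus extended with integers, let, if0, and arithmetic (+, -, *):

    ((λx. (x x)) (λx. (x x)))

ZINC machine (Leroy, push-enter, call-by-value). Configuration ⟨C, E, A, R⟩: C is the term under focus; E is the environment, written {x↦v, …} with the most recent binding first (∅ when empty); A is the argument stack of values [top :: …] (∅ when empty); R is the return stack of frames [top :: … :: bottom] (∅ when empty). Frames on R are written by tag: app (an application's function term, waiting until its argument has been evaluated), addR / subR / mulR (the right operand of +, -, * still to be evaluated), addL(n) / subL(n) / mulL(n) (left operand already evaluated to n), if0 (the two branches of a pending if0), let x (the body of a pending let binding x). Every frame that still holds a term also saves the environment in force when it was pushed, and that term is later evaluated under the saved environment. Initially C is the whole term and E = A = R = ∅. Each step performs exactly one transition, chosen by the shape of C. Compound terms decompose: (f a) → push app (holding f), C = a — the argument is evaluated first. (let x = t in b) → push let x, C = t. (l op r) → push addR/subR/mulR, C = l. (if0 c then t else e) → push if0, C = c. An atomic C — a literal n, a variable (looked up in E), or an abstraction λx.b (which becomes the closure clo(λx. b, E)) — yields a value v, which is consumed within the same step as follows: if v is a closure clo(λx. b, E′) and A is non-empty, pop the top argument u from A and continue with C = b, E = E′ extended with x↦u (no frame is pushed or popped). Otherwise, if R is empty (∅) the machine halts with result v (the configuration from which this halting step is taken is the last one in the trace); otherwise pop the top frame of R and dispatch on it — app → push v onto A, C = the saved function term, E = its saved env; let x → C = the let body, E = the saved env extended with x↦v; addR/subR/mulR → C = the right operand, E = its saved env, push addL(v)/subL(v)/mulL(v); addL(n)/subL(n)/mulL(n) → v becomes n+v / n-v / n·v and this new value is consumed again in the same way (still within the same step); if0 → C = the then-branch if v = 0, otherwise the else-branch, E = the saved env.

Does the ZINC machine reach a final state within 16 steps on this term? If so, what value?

[0] ⟨C=((λx. (x x)) (λx. (x x))); E=∅; A=∅; R=∅⟩
[1] ⟨C=(λx. (x x)); E=∅; A=∅; R=[app]⟩
[2] ⟨C=(λx. (x x)); E=∅; A=[clo(λx. (x x), ∅)]; R=∅⟩
[3] ⟨C=(x x); E={x↦clo(λx. (x x), ∅)}; A=∅; R=∅⟩
[4] ⟨C=x; E={x↦clo(λx. (x x), ∅)}; A=∅; R=[app]⟩
[5] ⟨C=x; E={x↦clo(λx. (x x), ∅)}; A=[clo(λx. (x x), ∅)]; R=∅⟩
… configuration repeats with period 3 (steps 3–5 recur indefinitely) …

Answer: DIVERGES (no final state within 16 steps)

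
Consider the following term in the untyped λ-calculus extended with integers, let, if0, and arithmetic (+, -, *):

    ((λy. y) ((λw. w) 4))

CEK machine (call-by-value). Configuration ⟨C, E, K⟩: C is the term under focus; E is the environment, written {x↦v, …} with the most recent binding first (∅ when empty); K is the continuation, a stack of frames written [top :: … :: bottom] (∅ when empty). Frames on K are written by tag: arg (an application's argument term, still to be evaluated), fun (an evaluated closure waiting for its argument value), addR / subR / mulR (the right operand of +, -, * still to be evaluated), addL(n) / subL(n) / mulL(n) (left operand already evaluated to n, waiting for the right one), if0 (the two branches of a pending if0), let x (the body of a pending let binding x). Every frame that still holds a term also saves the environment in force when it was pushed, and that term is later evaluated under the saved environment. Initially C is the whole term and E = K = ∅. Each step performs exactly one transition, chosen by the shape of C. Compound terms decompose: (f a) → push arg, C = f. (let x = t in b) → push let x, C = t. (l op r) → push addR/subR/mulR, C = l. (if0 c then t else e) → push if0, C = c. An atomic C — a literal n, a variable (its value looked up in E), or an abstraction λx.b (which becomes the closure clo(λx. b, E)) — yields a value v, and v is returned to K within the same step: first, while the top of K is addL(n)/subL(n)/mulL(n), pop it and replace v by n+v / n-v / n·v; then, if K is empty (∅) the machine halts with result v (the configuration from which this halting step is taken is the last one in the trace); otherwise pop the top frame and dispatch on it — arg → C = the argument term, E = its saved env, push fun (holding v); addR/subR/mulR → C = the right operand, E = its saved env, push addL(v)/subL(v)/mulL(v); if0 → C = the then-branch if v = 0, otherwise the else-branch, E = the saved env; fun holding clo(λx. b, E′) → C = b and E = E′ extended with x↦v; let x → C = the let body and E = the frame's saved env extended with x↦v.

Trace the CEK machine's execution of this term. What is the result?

0. ⟨C=((λy. y) ((λw. w) 4)); E=∅; K=∅⟩
1. ⟨C=(λy. y); E=∅; K=[arg]⟩
2. ⟨C=((λw. w) 4); E=∅; K=[fun]⟩
3. ⟨C=(λw. w); E=∅; K=[arg :: fun]⟩
4. ⟨C=4; E=∅; K=[fun :: fun]⟩
5. ⟨C=w; E={w↦4}; K=[fun]⟩
6. ⟨C=y; E={y↦4}; K=∅⟩
→ final value 4

Answer: 4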